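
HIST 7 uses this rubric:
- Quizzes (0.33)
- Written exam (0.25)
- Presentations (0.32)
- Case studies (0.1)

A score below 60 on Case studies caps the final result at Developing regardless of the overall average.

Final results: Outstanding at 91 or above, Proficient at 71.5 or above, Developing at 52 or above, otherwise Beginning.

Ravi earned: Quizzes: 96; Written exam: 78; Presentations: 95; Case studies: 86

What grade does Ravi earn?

Case studies score 86 ≥ 60: minimum met.
Weighted total:
  Quizzes 96 × 0.33 = 31.68
  Written exam 78 × 0.25 = 19.5
  Presentations 95 × 0.32 = 30.4
  Case studies 86 × 0.1 = 8.6
Sum = 90.18
90.18 is ≥ 71.5 and < 91 → Proficient

Proficient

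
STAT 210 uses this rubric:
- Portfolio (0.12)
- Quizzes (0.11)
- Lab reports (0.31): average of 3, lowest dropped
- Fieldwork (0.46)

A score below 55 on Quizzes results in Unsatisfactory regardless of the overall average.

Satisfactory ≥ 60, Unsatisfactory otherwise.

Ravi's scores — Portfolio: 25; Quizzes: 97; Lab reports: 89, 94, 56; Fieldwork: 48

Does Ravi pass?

Lab reports: drop 56 → average of remaining 2 = 183/2 = 91.5
Quizzes score 97 ≥ 55: minimum met.
Weighted total:
  Portfolio 25 × 0.12 = 3
  Quizzes 97 × 0.11 = 10.67
  Lab reports 91.5 × 0.31 = 28.365
  Fieldwork 48 × 0.46 = 22.08
Sum = 64.115
64.115 ≥ 60 → Satisfactory

Satisfactory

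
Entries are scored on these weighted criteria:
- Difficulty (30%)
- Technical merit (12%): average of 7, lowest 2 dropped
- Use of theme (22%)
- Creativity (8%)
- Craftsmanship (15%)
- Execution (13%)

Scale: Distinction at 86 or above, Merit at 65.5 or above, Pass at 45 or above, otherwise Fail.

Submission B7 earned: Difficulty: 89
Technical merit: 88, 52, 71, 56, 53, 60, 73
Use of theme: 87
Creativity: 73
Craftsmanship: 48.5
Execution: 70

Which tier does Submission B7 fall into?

Merit

Technical merit: drop 52, 53 → average of remaining 5 = 348/5 = 69.6
Weighted total:
  Difficulty 89 × 0.3 = 26.7
  Technical merit 69.6 × 0.12 = 8.352
  Use of theme 87 × 0.22 = 19.14
  Creativity 73 × 0.08 = 5.84
  Craftsmanship 48.5 × 0.15 = 7.275
  Execution 70 × 0.13 = 9.1
Sum = 76.407
76.407 is ≥ 65.5 and < 86 → Merit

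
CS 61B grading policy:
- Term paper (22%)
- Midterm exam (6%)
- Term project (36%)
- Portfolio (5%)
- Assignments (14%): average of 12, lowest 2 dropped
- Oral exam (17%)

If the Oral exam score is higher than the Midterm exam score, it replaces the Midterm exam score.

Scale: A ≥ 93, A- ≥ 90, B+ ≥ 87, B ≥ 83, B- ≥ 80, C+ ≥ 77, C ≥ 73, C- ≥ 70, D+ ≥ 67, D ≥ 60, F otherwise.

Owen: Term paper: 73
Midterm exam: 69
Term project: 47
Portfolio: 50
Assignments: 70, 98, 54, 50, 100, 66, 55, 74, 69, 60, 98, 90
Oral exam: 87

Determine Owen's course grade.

D

Assignments: drop 50, 54 → average of remaining 10 = 780/10 = 78
Oral exam (87) > Midterm exam (69), so Midterm exam counts as 87.
Weighted total:
  Term paper 73 × 0.22 = 16.06
  Midterm exam 87 × 0.06 = 5.22
  Term project 47 × 0.36 = 16.92
  Portfolio 50 × 0.05 = 2.5
  Assignments 78 × 0.14 = 10.92
  Oral exam 87 × 0.17 = 14.79
Sum = 66.41
66.41 is ≥ 60 and < 67 → D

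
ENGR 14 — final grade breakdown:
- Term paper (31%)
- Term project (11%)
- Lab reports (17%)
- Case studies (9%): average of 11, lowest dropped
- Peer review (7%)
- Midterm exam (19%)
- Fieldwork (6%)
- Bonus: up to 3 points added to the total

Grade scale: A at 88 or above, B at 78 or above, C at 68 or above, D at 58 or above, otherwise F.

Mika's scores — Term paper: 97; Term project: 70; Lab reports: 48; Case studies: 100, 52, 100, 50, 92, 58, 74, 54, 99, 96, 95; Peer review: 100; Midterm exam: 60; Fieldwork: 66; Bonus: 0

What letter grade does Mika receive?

C

Case studies: drop 50 → average of remaining 10 = 820/10 = 82
Weighted total:
  Term paper 97 × 0.31 = 30.07
  Term project 70 × 0.11 = 7.7
  Lab reports 48 × 0.17 = 8.16
  Case studies 82 × 0.09 = 7.38
  Peer review 100 × 0.07 = 7
  Midterm exam 60 × 0.19 = 11.4
  Fieldwork 66 × 0.06 = 3.96
Sum = 75.67
Bonus: 75.67 + 0 = 75.67
75.67 is ≥ 68 and < 78 → C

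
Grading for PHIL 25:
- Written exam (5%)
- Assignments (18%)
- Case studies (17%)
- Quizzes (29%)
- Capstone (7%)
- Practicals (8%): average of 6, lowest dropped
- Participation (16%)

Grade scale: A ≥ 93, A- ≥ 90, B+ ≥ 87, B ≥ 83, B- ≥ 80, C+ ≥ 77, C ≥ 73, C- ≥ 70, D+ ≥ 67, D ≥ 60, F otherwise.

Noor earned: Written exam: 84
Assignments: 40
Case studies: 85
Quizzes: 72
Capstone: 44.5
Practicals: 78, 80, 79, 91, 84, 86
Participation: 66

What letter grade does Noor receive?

Practicals: drop 78 → average of remaining 5 = 420/5 = 84
Weighted total:
  Written exam 84 × 0.05 = 4.2
  Assignments 40 × 0.18 = 7.2
  Case studies 85 × 0.17 = 14.45
  Quizzes 72 × 0.29 = 20.88
  Capstone 44.5 × 0.07 = 3.115
  Practicals 84 × 0.08 = 6.72
  Participation 66 × 0.16 = 10.56
Sum = 67.125
67.125 is ≥ 67 and < 70 → D+

D+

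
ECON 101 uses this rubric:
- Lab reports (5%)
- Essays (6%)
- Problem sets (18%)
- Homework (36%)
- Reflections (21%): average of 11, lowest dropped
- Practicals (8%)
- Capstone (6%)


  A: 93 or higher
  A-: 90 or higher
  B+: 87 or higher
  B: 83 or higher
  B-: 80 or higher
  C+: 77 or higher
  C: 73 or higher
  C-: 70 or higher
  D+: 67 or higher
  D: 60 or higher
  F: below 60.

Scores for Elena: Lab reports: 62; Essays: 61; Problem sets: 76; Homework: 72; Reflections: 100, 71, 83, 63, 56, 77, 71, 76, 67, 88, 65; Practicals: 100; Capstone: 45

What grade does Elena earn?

Reflections: drop 56 → average of remaining 10 = 761/10 = 76.1
Weighted total:
  Lab reports 62 × 0.05 = 3.1
  Essays 61 × 0.06 = 3.66
  Problem sets 76 × 0.18 = 13.68
  Homework 72 × 0.36 = 25.92
  Reflections 76.1 × 0.21 = 15.981
  Practicals 100 × 0.08 = 8
  Capstone 45 × 0.06 = 2.7
Sum = 73.041
73.041 is ≥ 73 and < 77 → C

C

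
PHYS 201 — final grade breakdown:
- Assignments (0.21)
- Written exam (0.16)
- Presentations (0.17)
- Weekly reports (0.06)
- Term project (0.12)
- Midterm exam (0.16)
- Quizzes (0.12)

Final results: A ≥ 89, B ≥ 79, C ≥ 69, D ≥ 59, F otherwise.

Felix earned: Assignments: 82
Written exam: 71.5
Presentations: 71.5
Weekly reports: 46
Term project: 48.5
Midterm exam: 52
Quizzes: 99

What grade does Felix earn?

Weighted total:
  Assignments 82 × 0.21 = 17.22
  Written exam 71.5 × 0.16 = 11.44
  Presentations 71.5 × 0.17 = 12.155
  Weekly reports 46 × 0.06 = 2.76
  Term project 48.5 × 0.12 = 5.82
  Midterm exam 52 × 0.16 = 8.32
  Quizzes 99 × 0.12 = 11.88
Sum = 69.595
69.595 is ≥ 69 and < 79 → C

C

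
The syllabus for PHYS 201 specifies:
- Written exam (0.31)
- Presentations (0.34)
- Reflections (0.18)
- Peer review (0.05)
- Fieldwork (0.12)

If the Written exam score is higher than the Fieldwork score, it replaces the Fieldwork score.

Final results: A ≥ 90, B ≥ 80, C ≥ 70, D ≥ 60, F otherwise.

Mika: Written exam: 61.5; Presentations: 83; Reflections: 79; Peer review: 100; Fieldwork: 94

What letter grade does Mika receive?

C

Written exam (61.5) ≤ Fieldwork (94), so Fieldwork stays at 94.
Weighted total:
  Written exam 61.5 × 0.31 = 19.065
  Presentations 83 × 0.34 = 28.22
  Reflections 79 × 0.18 = 14.22
  Peer review 100 × 0.05 = 5
  Fieldwork 94 × 0.12 = 11.28
Sum = 77.785
77.785 is ≥ 70 and < 80 → C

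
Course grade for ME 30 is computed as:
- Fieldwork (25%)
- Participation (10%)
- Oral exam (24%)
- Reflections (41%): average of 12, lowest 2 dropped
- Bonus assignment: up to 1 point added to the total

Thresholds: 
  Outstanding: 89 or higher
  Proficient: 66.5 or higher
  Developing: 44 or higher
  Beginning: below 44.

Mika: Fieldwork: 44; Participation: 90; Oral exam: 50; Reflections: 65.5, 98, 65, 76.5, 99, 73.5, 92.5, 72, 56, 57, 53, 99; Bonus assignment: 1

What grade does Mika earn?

Reflections: drop 53, 56 → average of remaining 10 = 798/10 = 79.8
Weighted total:
  Fieldwork 44 × 0.25 = 11
  Participation 90 × 0.1 = 9
  Oral exam 50 × 0.24 = 12
  Reflections 79.8 × 0.41 = 32.718
Sum = 64.718
Bonus assignment: 64.718 + 1 = 65.718
65.718 is ≥ 44 and < 66.5 → Developing

Developing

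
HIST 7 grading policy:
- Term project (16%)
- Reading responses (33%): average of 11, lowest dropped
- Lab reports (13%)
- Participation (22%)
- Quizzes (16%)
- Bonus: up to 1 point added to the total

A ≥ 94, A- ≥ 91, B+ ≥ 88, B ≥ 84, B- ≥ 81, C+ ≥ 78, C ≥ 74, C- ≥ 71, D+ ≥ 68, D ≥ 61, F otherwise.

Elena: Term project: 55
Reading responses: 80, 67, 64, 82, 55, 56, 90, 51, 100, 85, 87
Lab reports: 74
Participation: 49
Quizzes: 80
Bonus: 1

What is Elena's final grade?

Reading responses: drop 51 → average of remaining 10 = 766/10 = 76.6
Weighted total:
  Term project 55 × 0.16 = 8.8
  Reading responses 76.6 × 0.33 = 25.278
  Lab reports 74 × 0.13 = 9.62
  Participation 49 × 0.22 = 10.78
  Quizzes 80 × 0.16 = 12.8
Sum = 67.278
Bonus: 67.278 + 1 = 68.278
68.278 is ≥ 68 and < 71 → D+

D+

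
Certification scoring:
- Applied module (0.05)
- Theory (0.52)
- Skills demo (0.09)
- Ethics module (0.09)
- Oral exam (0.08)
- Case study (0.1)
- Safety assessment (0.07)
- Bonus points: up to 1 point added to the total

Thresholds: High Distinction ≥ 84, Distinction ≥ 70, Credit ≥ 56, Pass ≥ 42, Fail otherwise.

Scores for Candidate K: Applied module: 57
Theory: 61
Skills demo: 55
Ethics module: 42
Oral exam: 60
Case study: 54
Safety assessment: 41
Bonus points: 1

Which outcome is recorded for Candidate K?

Weighted total:
  Applied module 57 × 0.05 = 2.85
  Theory 61 × 0.52 = 31.72
  Skills demo 55 × 0.09 = 4.95
  Ethics module 42 × 0.09 = 3.78
  Oral exam 60 × 0.08 = 4.8
  Case study 54 × 0.1 = 5.4
  Safety assessment 41 × 0.07 = 2.87
Sum = 56.37
Bonus points: 56.37 + 1 = 57.37
57.37 is ≥ 56 and < 70 → Credit

Credit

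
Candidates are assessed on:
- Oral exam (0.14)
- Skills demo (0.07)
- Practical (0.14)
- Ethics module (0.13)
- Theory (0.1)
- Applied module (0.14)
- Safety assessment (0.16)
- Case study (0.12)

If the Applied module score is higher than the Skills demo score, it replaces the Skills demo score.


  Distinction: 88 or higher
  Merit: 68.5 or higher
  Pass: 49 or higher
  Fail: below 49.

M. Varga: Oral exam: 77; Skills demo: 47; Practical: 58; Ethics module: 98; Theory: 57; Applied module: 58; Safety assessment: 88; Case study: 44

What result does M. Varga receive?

Merit

Applied module (58) > Skills demo (47), so Skills demo counts as 58.
Weighted total:
  Oral exam 77 × 0.14 = 10.78
  Skills demo 58 × 0.07 = 4.06
  Practical 58 × 0.14 = 8.12
  Ethics module 98 × 0.13 = 12.74
  Theory 57 × 0.1 = 5.7
  Applied module 58 × 0.14 = 8.12
  Safety assessment 88 × 0.16 = 14.08
  Case study 44 × 0.12 = 5.28
Sum = 68.88
68.88 is ≥ 68.5 and < 88 → Merit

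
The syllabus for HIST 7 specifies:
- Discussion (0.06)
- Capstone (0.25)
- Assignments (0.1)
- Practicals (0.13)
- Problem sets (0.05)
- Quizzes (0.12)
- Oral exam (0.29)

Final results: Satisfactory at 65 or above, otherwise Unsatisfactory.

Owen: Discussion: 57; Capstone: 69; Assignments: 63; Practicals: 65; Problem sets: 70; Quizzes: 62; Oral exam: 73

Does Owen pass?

Satisfactory

Weighted total:
  Discussion 57 × 0.06 = 3.42
  Capstone 69 × 0.25 = 17.25
  Assignments 63 × 0.1 = 6.3
  Practicals 65 × 0.13 = 8.45
  Problem sets 70 × 0.05 = 3.5
  Quizzes 62 × 0.12 = 7.44
  Oral exam 73 × 0.29 = 21.17
Sum = 67.53
67.53 ≥ 65 → Satisfactory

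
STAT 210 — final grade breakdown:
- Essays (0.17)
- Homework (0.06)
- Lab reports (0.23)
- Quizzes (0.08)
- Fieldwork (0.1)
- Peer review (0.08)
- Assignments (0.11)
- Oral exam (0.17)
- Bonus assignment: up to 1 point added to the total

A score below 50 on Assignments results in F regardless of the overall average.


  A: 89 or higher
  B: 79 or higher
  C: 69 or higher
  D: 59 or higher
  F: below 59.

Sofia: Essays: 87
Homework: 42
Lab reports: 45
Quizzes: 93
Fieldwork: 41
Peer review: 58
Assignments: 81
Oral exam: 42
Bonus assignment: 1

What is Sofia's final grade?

D

Assignments score 81 ≥ 50: minimum met.
Weighted total:
  Essays 87 × 0.17 = 14.79
  Homework 42 × 0.06 = 2.52
  Lab reports 45 × 0.23 = 10.35
  Quizzes 93 × 0.08 = 7.44
  Fieldwork 41 × 0.1 = 4.1
  Peer review 58 × 0.08 = 4.64
  Assignments 81 × 0.11 = 8.91
  Oral exam 42 × 0.17 = 7.14
Sum = 59.89
Bonus assignment: 59.89 + 1 = 60.89
60.89 is ≥ 59 and < 69 → D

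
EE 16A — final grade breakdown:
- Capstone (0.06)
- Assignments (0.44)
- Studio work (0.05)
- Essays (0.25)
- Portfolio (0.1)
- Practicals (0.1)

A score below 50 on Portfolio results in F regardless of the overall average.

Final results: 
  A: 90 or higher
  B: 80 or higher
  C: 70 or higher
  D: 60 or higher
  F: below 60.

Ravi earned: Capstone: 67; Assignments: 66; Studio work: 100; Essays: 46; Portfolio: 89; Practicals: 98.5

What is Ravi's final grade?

D

Portfolio score 89 ≥ 50: minimum met.
Weighted total:
  Capstone 67 × 0.06 = 4.02
  Assignments 66 × 0.44 = 29.04
  Studio work 100 × 0.05 = 5
  Essays 46 × 0.25 = 11.5
  Portfolio 89 × 0.1 = 8.9
  Practicals 98.5 × 0.1 = 9.85
Sum = 68.31
68.31 is ≥ 60 and < 70 → D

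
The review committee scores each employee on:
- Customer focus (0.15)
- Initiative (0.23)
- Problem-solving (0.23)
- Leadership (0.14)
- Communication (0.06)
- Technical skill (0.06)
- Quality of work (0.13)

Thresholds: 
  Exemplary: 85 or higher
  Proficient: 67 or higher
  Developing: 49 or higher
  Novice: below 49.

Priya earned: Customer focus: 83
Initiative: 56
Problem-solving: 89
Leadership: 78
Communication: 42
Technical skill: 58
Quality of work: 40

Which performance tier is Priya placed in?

Proficient

Weighted total:
  Customer focus 83 × 0.15 = 12.45
  Initiative 56 × 0.23 = 12.88
  Problem-solving 89 × 0.23 = 20.47
  Leadership 78 × 0.14 = 10.92
  Communication 42 × 0.06 = 2.52
  Technical skill 58 × 0.06 = 3.48
  Quality of work 40 × 0.13 = 5.2
Sum = 67.92
67.92 is ≥ 67 and < 85 → Proficient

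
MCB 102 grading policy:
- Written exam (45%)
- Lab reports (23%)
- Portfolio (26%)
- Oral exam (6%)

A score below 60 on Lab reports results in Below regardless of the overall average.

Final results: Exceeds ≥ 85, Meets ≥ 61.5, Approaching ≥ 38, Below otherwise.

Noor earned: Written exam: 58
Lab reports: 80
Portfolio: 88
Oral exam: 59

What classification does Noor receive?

Meets

Lab reports score 80 ≥ 60: minimum met.
Weighted total:
  Written exam 58 × 0.45 = 26.1
  Lab reports 80 × 0.23 = 18.4
  Portfolio 88 × 0.26 = 22.88
  Oral exam 59 × 0.06 = 3.54
Sum = 70.92
70.92 is ≥ 61.5 and < 85 → Meets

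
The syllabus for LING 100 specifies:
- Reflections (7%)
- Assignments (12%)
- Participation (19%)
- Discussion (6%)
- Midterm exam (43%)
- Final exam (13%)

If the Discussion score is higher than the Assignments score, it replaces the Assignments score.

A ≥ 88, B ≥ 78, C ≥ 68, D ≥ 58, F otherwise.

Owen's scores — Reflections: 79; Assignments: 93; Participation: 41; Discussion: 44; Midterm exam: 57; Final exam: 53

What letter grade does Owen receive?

D

Discussion (44) ≤ Assignments (93), so Assignments stays at 93.
Weighted total:
  Reflections 79 × 0.07 = 5.53
  Assignments 93 × 0.12 = 11.16
  Participation 41 × 0.19 = 7.79
  Discussion 44 × 0.06 = 2.64
  Midterm exam 57 × 0.43 = 24.51
  Final exam 53 × 0.13 = 6.89
Sum = 58.52
58.52 is ≥ 58 and < 68 → D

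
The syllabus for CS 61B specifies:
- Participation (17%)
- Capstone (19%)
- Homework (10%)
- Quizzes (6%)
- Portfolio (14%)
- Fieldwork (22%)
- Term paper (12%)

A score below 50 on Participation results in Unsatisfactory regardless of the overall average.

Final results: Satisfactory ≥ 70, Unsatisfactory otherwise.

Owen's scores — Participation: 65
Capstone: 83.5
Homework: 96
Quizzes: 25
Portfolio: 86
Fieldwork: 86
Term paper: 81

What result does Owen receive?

Satisfactory

Participation score 65 ≥ 50: minimum met.
Weighted total:
  Participation 65 × 0.17 = 11.05
  Capstone 83.5 × 0.19 = 15.865
  Homework 96 × 0.1 = 9.6
  Quizzes 25 × 0.06 = 1.5
  Portfolio 86 × 0.14 = 12.04
  Fieldwork 86 × 0.22 = 18.92
  Term paper 81 × 0.12 = 9.72
Sum = 78.695
78.695 ≥ 70 → Satisfactory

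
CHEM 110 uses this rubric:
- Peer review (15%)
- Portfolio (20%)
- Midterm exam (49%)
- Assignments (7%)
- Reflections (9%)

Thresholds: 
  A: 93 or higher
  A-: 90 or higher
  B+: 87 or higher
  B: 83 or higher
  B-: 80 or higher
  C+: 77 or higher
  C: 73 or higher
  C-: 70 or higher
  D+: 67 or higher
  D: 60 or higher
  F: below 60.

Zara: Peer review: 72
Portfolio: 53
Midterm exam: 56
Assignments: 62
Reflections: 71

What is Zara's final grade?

F

Weighted total:
  Peer review 72 × 0.15 = 10.8
  Portfolio 53 × 0.2 = 10.6
  Midterm exam 56 × 0.49 = 27.44
  Assignments 62 × 0.07 = 4.34
  Reflections 71 × 0.09 = 6.39
Sum = 59.57
59.57 < 60 → F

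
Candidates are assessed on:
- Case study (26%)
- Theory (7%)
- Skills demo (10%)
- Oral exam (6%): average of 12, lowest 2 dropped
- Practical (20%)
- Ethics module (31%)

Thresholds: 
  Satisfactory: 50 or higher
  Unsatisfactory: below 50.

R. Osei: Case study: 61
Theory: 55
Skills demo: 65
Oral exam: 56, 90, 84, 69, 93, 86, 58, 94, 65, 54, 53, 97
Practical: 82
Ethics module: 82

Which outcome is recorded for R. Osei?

Satisfactory

Oral exam: drop 53, 54 → average of remaining 10 = 792/10 = 79.2
Weighted total:
  Case study 61 × 0.26 = 15.86
  Theory 55 × 0.07 = 3.85
  Skills demo 65 × 0.1 = 6.5
  Oral exam 79.2 × 0.06 = 4.752
  Practical 82 × 0.2 = 16.4
  Ethics module 82 × 0.31 = 25.42
Sum = 72.782
72.782 ≥ 50 → Satisfactory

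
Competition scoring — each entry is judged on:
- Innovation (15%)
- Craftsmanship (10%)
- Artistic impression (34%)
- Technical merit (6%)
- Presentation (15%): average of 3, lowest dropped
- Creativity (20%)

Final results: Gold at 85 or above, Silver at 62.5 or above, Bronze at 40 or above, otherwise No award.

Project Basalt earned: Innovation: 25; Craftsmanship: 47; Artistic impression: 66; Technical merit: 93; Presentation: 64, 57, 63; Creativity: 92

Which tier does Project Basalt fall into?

Presentation: drop 57 → average of remaining 2 = 127/2 = 63.5
Weighted total:
  Innovation 25 × 0.15 = 3.75
  Craftsmanship 47 × 0.1 = 4.7
  Artistic impression 66 × 0.34 = 22.44
  Technical merit 93 × 0.06 = 5.58
  Presentation 63.5 × 0.15 = 9.525
  Creativity 92 × 0.2 = 18.4
Sum = 64.395
64.395 is ≥ 62.5 and < 85 → Silver

Silver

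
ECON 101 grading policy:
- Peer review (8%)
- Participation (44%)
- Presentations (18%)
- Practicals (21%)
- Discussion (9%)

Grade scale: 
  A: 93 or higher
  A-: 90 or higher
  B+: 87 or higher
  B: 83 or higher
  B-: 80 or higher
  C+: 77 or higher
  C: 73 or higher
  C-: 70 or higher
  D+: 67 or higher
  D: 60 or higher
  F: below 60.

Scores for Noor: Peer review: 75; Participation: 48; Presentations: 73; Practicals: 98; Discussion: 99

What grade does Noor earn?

D+

Weighted total:
  Peer review 75 × 0.08 = 6
  Participation 48 × 0.44 = 21.12
  Presentations 73 × 0.18 = 13.14
  Practicals 98 × 0.21 = 20.58
  Discussion 99 × 0.09 = 8.91
Sum = 69.75
69.75 is ≥ 67 and < 70 → D+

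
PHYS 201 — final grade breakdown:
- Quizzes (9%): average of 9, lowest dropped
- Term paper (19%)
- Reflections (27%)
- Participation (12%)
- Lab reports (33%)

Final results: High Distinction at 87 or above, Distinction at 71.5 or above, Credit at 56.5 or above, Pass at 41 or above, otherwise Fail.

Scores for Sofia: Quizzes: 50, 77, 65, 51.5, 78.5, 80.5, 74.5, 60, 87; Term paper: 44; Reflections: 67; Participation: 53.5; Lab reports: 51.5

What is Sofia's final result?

Pass

Quizzes: drop 50 → average of remaining 8 = 574/8 = 71.75
Weighted total:
  Quizzes 71.75 × 0.09 = 6.4575
  Term paper 44 × 0.19 = 8.36
  Reflections 67 × 0.27 = 18.09
  Participation 53.5 × 0.12 = 6.42
  Lab reports 51.5 × 0.33 = 16.995
Sum = 56.3225
56.3225 is ≥ 41 and < 56.5 → Pass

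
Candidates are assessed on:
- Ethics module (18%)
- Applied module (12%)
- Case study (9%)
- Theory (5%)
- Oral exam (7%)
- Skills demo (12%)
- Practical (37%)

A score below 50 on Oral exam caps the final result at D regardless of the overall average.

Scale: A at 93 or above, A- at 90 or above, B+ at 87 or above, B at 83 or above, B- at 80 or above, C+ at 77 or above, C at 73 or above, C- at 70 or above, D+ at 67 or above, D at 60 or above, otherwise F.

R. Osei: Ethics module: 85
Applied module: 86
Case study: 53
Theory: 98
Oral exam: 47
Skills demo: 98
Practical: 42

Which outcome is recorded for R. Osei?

D

Oral exam score 47 < 50: minimum not met.
Weighted total:
  Ethics module 85 × 0.18 = 15.3
  Applied module 86 × 0.12 = 10.32
  Case study 53 × 0.09 = 4.77
  Theory 98 × 0.05 = 4.9
  Oral exam 47 × 0.07 = 3.29
  Skills demo 98 × 0.12 = 11.76
  Practical 42 × 0.37 = 15.54
Sum = 65.88
65.88 would be D; cap at D applies → D.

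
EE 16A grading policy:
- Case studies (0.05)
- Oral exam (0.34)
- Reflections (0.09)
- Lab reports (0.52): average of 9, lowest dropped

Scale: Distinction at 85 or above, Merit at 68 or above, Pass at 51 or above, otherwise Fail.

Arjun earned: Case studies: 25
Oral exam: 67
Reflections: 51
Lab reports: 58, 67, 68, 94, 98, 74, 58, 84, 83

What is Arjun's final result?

Merit

Lab reports: drop 58 → average of remaining 8 = 626/8 = 78.25
Weighted total:
  Case studies 25 × 0.05 = 1.25
  Oral exam 67 × 0.34 = 22.78
  Reflections 51 × 0.09 = 4.59
  Lab reports 78.25 × 0.52 = 40.69
Sum = 69.31
69.31 is ≥ 68 and < 85 → Merit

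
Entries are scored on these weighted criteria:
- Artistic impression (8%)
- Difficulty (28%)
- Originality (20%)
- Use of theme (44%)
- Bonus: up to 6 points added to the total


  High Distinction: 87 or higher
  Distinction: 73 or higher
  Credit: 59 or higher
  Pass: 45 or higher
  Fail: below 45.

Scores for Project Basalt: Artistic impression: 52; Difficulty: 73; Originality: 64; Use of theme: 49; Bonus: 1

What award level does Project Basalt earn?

Weighted total:
  Artistic impression 52 × 0.08 = 4.16
  Difficulty 73 × 0.28 = 20.44
  Originality 64 × 0.2 = 12.8
  Use of theme 49 × 0.44 = 21.56
Sum = 58.96
Bonus: 58.96 + 1 = 59.96
59.96 is ≥ 59 and < 73 → Credit

Credit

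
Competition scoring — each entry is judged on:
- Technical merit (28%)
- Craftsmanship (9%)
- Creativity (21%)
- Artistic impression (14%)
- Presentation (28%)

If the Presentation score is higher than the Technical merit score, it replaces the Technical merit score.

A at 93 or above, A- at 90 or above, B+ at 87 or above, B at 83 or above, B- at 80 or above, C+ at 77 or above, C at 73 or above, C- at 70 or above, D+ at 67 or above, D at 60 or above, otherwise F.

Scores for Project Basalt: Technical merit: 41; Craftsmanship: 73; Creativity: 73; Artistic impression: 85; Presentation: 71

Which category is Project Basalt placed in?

Presentation (71) > Technical merit (41), so Technical merit counts as 71.
Weighted total:
  Technical merit 71 × 0.28 = 19.88
  Craftsmanship 73 × 0.09 = 6.57
  Creativity 73 × 0.21 = 15.33
  Artistic impression 85 × 0.14 = 11.9
  Presentation 71 × 0.28 = 19.88
Sum = 73.56
73.56 is ≥ 73 and < 77 → C

C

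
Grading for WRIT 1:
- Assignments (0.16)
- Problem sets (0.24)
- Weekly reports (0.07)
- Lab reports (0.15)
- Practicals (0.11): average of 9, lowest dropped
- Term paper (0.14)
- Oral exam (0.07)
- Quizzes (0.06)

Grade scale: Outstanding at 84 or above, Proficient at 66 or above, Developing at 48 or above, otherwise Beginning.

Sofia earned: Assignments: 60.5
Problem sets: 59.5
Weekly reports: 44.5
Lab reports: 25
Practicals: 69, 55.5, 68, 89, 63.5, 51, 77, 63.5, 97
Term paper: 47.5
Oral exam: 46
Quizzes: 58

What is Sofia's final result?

Developing

Practicals: drop 51 → average of remaining 8 = 582.5/8 = 72.8125
Weighted total:
  Assignments 60.5 × 0.16 = 9.68
  Problem sets 59.5 × 0.24 = 14.28
  Weekly reports 44.5 × 0.07 = 3.115
  Lab reports 25 × 0.15 = 3.75
  Practicals 72.8125 × 0.11 = 8.009375
  Term paper 47.5 × 0.14 = 6.65
  Oral exam 46 × 0.07 = 3.22
  Quizzes 58 × 0.06 = 3.48
Sum = 52.184375
52.184375 is ≥ 48 and < 66 → Developing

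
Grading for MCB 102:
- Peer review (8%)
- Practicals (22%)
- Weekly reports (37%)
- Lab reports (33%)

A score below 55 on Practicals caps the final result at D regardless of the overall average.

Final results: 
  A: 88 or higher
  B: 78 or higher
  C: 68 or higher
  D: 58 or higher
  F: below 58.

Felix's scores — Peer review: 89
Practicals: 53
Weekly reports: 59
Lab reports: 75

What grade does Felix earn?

Practicals score 53 < 55: minimum not met.
Weighted total:
  Peer review 89 × 0.08 = 7.12
  Practicals 53 × 0.22 = 11.66
  Weekly reports 59 × 0.37 = 21.83
  Lab reports 75 × 0.33 = 24.75
Sum = 65.36
65.36 would be D; cap at D applies → D.

D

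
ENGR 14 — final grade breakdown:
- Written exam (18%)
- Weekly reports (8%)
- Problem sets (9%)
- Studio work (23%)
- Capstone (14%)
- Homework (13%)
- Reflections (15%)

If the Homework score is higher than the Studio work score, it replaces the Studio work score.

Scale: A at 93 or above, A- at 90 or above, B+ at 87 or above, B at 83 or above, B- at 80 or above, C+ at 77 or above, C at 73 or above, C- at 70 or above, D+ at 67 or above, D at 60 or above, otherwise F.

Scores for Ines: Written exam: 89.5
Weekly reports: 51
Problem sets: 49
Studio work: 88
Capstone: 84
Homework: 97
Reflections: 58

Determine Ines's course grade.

C+

Homework (97) > Studio work (88), so Studio work counts as 97.
Weighted total:
  Written exam 89.5 × 0.18 = 16.11
  Weekly reports 51 × 0.08 = 4.08
  Problem sets 49 × 0.09 = 4.41
  Studio work 97 × 0.23 = 22.31
  Capstone 84 × 0.14 = 11.76
  Homework 97 × 0.13 = 12.61
  Reflections 58 × 0.15 = 8.7
Sum = 79.98
79.98 is ≥ 77 and < 80 → C+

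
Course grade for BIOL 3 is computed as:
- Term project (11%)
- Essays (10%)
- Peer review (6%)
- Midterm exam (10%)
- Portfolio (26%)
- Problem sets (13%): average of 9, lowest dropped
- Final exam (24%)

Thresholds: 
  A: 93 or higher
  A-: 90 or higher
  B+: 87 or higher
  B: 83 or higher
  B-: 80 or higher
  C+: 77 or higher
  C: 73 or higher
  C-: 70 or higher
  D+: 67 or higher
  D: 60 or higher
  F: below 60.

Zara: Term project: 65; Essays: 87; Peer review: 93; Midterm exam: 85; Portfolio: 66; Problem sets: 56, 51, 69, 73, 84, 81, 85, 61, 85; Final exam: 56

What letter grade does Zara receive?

C-

Problem sets: drop 51 → average of remaining 8 = 594/8 = 74.25
Weighted total:
  Term project 65 × 0.11 = 7.15
  Essays 87 × 0.1 = 8.7
  Peer review 93 × 0.06 = 5.58
  Midterm exam 85 × 0.1 = 8.5
  Portfolio 66 × 0.26 = 17.16
  Problem sets 74.25 × 0.13 = 9.6525
  Final exam 56 × 0.24 = 13.44
Sum = 70.1825
70.1825 is ≥ 70 and < 73 → C-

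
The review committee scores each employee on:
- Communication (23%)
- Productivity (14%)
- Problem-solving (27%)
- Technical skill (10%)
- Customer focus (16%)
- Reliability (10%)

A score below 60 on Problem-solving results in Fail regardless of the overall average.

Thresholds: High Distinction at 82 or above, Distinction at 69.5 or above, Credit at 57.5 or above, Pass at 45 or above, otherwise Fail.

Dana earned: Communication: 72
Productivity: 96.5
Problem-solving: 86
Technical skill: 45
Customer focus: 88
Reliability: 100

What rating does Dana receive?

Distinction

Problem-solving score 86 ≥ 60: minimum met.
Weighted total:
  Communication 72 × 0.23 = 16.56
  Productivity 96.5 × 0.14 = 13.51
  Problem-solving 86 × 0.27 = 23.22
  Technical skill 45 × 0.1 = 4.5
  Customer focus 88 × 0.16 = 14.08
  Reliability 100 × 0.1 = 10
Sum = 81.87
81.87 is ≥ 69.5 and < 82 → Distinction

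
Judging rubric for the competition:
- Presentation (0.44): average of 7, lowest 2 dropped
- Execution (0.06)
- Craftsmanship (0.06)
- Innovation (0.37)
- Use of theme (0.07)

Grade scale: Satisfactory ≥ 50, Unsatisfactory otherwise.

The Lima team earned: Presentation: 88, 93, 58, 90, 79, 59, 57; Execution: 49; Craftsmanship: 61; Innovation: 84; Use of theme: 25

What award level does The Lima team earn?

Satisfactory

Presentation: drop 57, 58 → average of remaining 5 = 409/5 = 81.8
Weighted total:
  Presentation 81.8 × 0.44 = 35.992
  Execution 49 × 0.06 = 2.94
  Craftsmanship 61 × 0.06 = 3.66
  Innovation 84 × 0.37 = 31.08
  Use of theme 25 × 0.07 = 1.75
Sum = 75.422
75.422 ≥ 50 → Satisfactory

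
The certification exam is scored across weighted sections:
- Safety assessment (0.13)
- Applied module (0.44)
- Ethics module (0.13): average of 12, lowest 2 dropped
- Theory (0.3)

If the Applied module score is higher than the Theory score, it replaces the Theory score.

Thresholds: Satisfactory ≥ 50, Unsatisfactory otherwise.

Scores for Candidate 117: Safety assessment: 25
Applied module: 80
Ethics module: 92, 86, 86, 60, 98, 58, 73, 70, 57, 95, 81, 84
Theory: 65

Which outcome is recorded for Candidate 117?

Satisfactory

Ethics module: drop 57, 58 → average of remaining 10 = 825/10 = 82.5
Applied module (80) > Theory (65), so Theory counts as 80.
Weighted total:
  Safety assessment 25 × 0.13 = 3.25
  Applied module 80 × 0.44 = 35.2
  Ethics module 82.5 × 0.13 = 10.725
  Theory 80 × 0.3 = 24
Sum = 73.175
73.175 ≥ 50 → Satisfactory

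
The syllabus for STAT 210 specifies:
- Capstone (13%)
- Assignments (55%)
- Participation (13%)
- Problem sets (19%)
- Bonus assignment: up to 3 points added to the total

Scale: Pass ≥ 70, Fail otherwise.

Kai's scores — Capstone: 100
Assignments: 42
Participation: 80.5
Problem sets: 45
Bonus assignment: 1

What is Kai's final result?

Weighted total:
  Capstone 100 × 0.13 = 13
  Assignments 42 × 0.55 = 23.1
  Participation 80.5 × 0.13 = 10.465
  Problem sets 45 × 0.19 = 8.55
Sum = 55.115
Bonus assignment: 55.115 + 1 = 56.115
56.115 < 70 → Fail

Fail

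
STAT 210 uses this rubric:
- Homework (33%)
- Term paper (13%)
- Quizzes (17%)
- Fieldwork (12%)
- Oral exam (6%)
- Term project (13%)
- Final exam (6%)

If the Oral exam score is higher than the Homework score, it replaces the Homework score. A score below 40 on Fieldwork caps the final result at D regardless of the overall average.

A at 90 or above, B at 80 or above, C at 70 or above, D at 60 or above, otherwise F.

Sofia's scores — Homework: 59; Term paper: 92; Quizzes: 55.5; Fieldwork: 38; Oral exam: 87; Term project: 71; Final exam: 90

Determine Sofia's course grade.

D

Oral exam (87) > Homework (59), so Homework counts as 87.
Fieldwork score 38 < 40: minimum not met.
Weighted total:
  Homework 87 × 0.33 = 28.71
  Term paper 92 × 0.13 = 11.96
  Quizzes 55.5 × 0.17 = 9.435
  Fieldwork 38 × 0.12 = 4.56
  Oral exam 87 × 0.06 = 5.22
  Term project 71 × 0.13 = 9.23
  Final exam 90 × 0.06 = 5.4
Sum = 74.515
74.515 would be C; cap at D applies → D.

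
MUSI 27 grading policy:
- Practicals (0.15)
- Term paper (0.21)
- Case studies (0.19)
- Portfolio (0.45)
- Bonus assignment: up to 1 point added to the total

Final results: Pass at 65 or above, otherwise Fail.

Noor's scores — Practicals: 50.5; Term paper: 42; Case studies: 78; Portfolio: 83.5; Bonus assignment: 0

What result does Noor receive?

Weighted total:
  Practicals 50.5 × 0.15 = 7.575
  Term paper 42 × 0.21 = 8.82
  Case studies 78 × 0.19 = 14.82
  Portfolio 83.5 × 0.45 = 37.575
Sum = 68.79
Bonus assignment: 68.79 + 0 = 68.79
68.79 ≥ 65 → Pass

Pass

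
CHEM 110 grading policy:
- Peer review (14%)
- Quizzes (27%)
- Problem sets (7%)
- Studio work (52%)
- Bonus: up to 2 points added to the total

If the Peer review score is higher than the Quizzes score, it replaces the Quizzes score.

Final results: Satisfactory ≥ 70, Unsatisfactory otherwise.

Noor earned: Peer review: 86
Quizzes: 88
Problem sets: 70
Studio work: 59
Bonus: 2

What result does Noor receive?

Satisfactory

Peer review (86) ≤ Quizzes (88), so Quizzes stays at 88.
Weighted total:
  Peer review 86 × 0.14 = 12.04
  Quizzes 88 × 0.27 = 23.76
  Problem sets 70 × 0.07 = 4.9
  Studio work 59 × 0.52 = 30.68
Sum = 71.38
Bonus: 71.38 + 2 = 73.38
73.38 ≥ 70 → Satisfactory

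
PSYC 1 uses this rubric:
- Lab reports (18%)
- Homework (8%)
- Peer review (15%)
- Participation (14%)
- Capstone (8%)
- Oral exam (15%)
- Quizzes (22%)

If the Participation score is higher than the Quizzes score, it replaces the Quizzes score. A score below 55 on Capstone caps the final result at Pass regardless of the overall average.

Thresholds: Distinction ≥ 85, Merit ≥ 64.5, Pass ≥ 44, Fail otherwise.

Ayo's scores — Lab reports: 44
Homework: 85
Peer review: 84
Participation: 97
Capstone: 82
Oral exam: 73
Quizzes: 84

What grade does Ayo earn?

Merit

Participation (97) > Quizzes (84), so Quizzes counts as 97.
Capstone score 82 ≥ 55: minimum met.
Weighted total:
  Lab reports 44 × 0.18 = 7.92
  Homework 85 × 0.08 = 6.8
  Peer review 84 × 0.15 = 12.6
  Participation 97 × 0.14 = 13.58
  Capstone 82 × 0.08 = 6.56
  Oral exam 73 × 0.15 = 10.95
  Quizzes 97 × 0.22 = 21.34
Sum = 79.75
79.75 is ≥ 64.5 and < 85 → Merit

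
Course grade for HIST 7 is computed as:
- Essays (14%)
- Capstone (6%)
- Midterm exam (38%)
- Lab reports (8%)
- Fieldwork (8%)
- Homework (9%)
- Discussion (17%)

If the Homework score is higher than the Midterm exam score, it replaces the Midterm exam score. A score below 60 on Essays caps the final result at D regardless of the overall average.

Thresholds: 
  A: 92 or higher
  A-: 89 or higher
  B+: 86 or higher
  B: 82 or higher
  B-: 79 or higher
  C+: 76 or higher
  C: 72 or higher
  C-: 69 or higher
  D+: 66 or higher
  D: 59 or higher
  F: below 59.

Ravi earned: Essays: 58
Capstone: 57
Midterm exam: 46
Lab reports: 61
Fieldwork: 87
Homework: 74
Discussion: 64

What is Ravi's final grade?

Homework (74) > Midterm exam (46), so Midterm exam counts as 74.
Essays score 58 < 60: minimum not met.
Weighted total:
  Essays 58 × 0.14 = 8.12
  Capstone 57 × 0.06 = 3.42
  Midterm exam 74 × 0.38 = 28.12
  Lab reports 61 × 0.08 = 4.88
  Fieldwork 87 × 0.08 = 6.96
  Homework 74 × 0.09 = 6.66
  Discussion 64 × 0.17 = 10.88
Sum = 69.04
69.04 would be C-; cap at D applies → D.

D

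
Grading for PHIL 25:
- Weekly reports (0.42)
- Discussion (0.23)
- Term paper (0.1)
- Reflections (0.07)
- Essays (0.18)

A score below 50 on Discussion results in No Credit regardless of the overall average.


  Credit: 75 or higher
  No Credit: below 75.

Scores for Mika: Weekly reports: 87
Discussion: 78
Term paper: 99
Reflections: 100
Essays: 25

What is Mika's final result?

Credit

Discussion score 78 ≥ 50: minimum met.
Weighted total:
  Weekly reports 87 × 0.42 = 36.54
  Discussion 78 × 0.23 = 17.94
  Term paper 99 × 0.1 = 9.9
  Reflections 100 × 0.07 = 7
  Essays 25 × 0.18 = 4.5
Sum = 75.88
75.88 ≥ 75 → Credit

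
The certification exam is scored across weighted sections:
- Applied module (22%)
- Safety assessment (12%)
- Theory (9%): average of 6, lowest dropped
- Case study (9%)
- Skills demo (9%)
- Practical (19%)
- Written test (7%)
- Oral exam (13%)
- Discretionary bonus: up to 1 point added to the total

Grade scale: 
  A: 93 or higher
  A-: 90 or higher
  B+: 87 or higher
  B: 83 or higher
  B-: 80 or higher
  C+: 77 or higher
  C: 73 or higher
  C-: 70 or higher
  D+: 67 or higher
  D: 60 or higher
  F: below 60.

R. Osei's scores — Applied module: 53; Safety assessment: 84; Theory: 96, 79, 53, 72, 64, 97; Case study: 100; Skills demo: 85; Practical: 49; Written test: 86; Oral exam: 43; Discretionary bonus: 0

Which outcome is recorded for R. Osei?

Theory: drop 53 → average of remaining 5 = 408/5 = 81.6
Weighted total:
  Applied module 53 × 0.22 = 11.66
  Safety assessment 84 × 0.12 = 10.08
  Theory 81.6 × 0.09 = 7.344
  Case study 100 × 0.09 = 9
  Skills demo 85 × 0.09 = 7.65
  Practical 49 × 0.19 = 9.31
  Written test 86 × 0.07 = 6.02
  Oral exam 43 × 0.13 = 5.59
Sum = 66.654
Discretionary bonus: 66.654 + 0 = 66.654
66.654 is ≥ 60 and < 67 → D

D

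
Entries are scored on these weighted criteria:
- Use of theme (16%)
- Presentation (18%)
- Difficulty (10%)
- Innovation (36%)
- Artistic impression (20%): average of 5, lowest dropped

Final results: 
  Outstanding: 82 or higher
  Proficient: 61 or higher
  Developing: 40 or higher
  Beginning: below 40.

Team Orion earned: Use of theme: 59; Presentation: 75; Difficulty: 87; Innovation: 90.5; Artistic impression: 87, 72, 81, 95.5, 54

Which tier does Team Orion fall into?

Artistic impression: drop 54 → average of remaining 4 = 335.5/4 = 83.875
Weighted total:
  Use of theme 59 × 0.16 = 9.44
  Presentation 75 × 0.18 = 13.5
  Difficulty 87 × 0.1 = 8.7
  Innovation 90.5 × 0.36 = 32.58
  Artistic impression 83.875 × 0.2 = 16.775
Sum = 80.995
80.995 is ≥ 61 and < 82 → Proficient

Proficient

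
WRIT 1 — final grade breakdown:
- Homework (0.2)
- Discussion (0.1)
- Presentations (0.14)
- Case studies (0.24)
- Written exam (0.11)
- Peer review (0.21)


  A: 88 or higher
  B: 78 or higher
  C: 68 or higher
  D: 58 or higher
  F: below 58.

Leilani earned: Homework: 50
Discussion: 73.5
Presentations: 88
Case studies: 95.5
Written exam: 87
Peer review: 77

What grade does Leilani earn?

B

Weighted total:
  Homework 50 × 0.2 = 10
  Discussion 73.5 × 0.1 = 7.35
  Presentations 88 × 0.14 = 12.32
  Case studies 95.5 × 0.24 = 22.92
  Written exam 87 × 0.11 = 9.57
  Peer review 77 × 0.21 = 16.17
Sum = 78.33
78.33 is ≥ 78 and < 88 → B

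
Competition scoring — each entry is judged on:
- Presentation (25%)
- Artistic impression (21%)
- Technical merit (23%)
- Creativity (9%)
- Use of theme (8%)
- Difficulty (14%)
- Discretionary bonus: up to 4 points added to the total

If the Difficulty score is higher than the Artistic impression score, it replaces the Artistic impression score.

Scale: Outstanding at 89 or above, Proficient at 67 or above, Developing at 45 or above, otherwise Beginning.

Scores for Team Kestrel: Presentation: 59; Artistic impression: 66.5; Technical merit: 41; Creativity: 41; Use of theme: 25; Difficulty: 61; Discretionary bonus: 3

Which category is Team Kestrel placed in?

Difficulty (61) ≤ Artistic impression (66.5), so Artistic impression stays at 66.5.
Weighted total:
  Presentation 59 × 0.25 = 14.75
  Artistic impression 66.5 × 0.21 = 13.965
  Technical merit 41 × 0.23 = 9.43
  Creativity 41 × 0.09 = 3.69
  Use of theme 25 × 0.08 = 2
  Difficulty 61 × 0.14 = 8.54
Sum = 52.375
Discretionary bonus: 52.375 + 3 = 55.375
55.375 is ≥ 45 and < 67 → Developing

Developing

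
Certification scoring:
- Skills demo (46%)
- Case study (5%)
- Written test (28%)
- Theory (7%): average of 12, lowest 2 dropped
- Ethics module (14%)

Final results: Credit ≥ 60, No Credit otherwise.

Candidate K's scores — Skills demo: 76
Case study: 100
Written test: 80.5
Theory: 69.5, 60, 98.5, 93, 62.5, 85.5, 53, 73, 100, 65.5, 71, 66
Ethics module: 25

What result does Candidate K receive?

Theory: drop 53, 60 → average of remaining 10 = 784.5/10 = 78.45
Weighted total:
  Skills demo 76 × 0.46 = 34.96
  Case study 100 × 0.05 = 5
  Written test 80.5 × 0.28 = 22.54
  Theory 78.45 × 0.07 = 5.4915
  Ethics module 25 × 0.14 = 3.5
Sum = 71.4915
71.4915 ≥ 60 → Credit

Credit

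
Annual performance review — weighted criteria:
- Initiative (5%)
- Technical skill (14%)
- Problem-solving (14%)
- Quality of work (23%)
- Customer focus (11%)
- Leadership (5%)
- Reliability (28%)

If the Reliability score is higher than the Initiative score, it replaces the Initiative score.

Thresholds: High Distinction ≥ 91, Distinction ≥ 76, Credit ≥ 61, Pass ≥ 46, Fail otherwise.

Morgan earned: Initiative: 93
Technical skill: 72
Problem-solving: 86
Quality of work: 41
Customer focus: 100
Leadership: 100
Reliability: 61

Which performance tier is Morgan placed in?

Credit

Reliability (61) ≤ Initiative (93), so Initiative stays at 93.
Weighted total:
  Initiative 93 × 0.05 = 4.65
  Technical skill 72 × 0.14 = 10.08
  Problem-solving 86 × 0.14 = 12.04
  Quality of work 41 × 0.23 = 9.43
  Customer focus 100 × 0.11 = 11
  Leadership 100 × 0.05 = 5
  Reliability 61 × 0.28 = 17.08
Sum = 69.28
69.28 is ≥ 61 and < 76 → Credit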